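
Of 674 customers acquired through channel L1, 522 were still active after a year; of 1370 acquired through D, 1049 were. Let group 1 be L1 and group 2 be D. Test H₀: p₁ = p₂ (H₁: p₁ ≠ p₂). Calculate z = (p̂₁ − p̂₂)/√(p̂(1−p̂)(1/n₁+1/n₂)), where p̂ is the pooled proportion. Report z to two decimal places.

z = 0.44

p̂₁ = 522/674 ≈ 0.7745, p̂₂ = 1049/1370 ≈ 0.7657.
Pooled p̂ = (522+1049)/(674+1370) = 1571/2044 = 0.7686.
SE = √(0.177859 × 0.00221361) = 0.0198.
z = (0.7745 − 0.7657)/0.0198 = 0.0088/0.0198 = 0.44.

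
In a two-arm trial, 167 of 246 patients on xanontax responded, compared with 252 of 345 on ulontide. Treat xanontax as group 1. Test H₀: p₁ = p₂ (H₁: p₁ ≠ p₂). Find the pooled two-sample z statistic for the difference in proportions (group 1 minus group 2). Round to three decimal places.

z = -1.361

p̂₁ = 167/246 ≈ 0.678862, p̂₂ = 252/345 ≈ 0.730435.
Pooled p̂ = (167+252)/(246+345) = 419/591 = 0.708968.
SE = √(p̂(1−p̂)(1/n₁+1/n₂)) = √(0.708968·0.291032·0.00696359) = √(0.00143681) = 0.037905.
z = (0.678862 − 0.730435)/0.037905 = -0.051573/0.037905 = -1.361.
p-value = 2·P(Z > 1.361) ≈ 0.1736.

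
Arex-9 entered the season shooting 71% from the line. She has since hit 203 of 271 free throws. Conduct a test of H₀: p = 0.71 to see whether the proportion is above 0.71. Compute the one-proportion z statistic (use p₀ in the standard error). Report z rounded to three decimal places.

p̂ = 203/271 ≈ 0.74908.
SE = √(p₀(1−p₀)/n) = √(0.2059/271) = 0.02756.
z = (0.74908 − 0.71)/0.02756 = 0.03908/0.02756 = 1.418.
p-value = P(Z > 1.418) ≈ 0.0781.

z = 1.418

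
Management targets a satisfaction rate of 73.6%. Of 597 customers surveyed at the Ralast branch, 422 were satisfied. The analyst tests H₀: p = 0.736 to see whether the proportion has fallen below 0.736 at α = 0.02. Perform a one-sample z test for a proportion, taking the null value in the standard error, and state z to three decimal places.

z = -1.615

p̂ = 422/597 = 0.70687.
Standard error under H₀: √(0.736×0.264/597) = 0.01804.
z = (0.70687 − 0.736)/0.01804 = -0.02913/0.01804 = -1.615.
p-value = P(Z < -1.615) ≈ 0.0532; since p > α = 0.02, fail to reject H₀.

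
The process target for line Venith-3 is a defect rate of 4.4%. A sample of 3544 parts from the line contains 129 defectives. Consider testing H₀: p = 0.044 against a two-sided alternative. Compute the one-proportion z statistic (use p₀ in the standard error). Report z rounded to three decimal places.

z = -2.206

p̂ = 129/3544 = 0.036400.
Under H₀, SE = √(0.044·0.956/3544) = √(1.18691e-05) = 0.003445.
z = (0.036400 − 0.044)/0.003445 = -0.007600/0.003445 = -2.206.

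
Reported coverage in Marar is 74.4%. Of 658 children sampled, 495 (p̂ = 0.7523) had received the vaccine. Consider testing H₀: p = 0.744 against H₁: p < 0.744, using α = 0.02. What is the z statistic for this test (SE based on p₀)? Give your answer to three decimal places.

z = 0.487

p̂ = 495/658 = 0.75228.
SE = √(p₀(1−p₀)/n) = √(0.19046/658) = 0.01701.
z = (0.75228 − 0.744)/0.01701 = 0.00828/0.01701 = 0.487.
p-value = P(Z < 0.487) ≈ 0.6867. With α = 0.02, fail to reject H₀.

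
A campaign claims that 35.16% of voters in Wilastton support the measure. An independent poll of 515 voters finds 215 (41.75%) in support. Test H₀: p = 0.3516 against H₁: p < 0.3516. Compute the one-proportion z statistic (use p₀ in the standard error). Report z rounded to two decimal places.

z = 3.13

p̂ = 215/515 ≈ 0.41748.
Under H₀, SE = √(0.3516·0.6484/515) = √(0.000442675) = 0.02104.
z = (0.41748 − 0.3516)/0.02104 = 0.06588/0.02104 = 3.13.
p-value = P(Z < 3.131) ≈ 0.9991.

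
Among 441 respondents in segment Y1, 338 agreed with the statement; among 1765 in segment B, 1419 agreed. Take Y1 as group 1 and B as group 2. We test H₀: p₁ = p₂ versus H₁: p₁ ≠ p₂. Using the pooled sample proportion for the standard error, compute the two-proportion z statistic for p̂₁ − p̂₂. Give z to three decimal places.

p̂₁ = 338/441 = 0.76644, p̂₂ = 1419/1765 = 0.80397.
Pooled p̂ = (338+1419)/(441+1765) = 1757/2206 = 0.79646.
SE = √(p̂(1−p̂)(1/n₁+1/n₂)) = √(0.79646·0.20354·0.00283415) = √(0.000459441) = 0.02143.
z = (0.76644 − 0.80397)/0.02143 = -0.03753/0.02143 = -1.751.
Two-sided p-value ≈ 2·Φ(−1.751) = 0.0800.

z = -1.751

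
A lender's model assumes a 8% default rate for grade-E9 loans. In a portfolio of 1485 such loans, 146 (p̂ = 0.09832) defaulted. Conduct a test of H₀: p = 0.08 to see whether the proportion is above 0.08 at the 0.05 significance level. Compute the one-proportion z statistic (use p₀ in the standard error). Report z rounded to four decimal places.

z = 2.6018

p̂ = 146/1485 ≈ 0.0983165.
Under H₀, SE = √(0.08·0.92/1485) = √(4.95623e-05) = 0.0070400.
z = (0.0983165 − 0.08)/0.0070400 = 0.0183165/0.0070400 = 2.6018.
p-value = P(Z > 2.602) ≈ 0.0046. With α = 0.05, reject H₀.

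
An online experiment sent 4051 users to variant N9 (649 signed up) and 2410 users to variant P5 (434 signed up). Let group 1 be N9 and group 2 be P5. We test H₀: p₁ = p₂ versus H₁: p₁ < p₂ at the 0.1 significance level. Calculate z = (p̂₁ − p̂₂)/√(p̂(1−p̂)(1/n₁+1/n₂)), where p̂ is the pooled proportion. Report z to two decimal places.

p̂₁ = 649/4051 = 0.1602, p̂₂ = 434/2410 = 0.1801.
Pooled p̂ = (649+434)/(4051+2410) = 1083/6461 = 0.1676.
SE = √(p̂(1−p̂)(1/n₁+1/n₂)) = √(0.1676·0.8324·0.00066179) = √(9.23358e-05) = 0.0096.
z = (0.1602 − 0.1801)/0.0096 = -0.0199/0.0096 = -2.07.
p-value = P(Z < -2.068) ≈ 0.0193; since p < α = 0.1, reject H₀.

z = -2.07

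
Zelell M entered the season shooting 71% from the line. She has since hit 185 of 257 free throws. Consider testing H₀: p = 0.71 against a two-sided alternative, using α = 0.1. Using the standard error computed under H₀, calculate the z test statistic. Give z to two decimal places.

z = 0.35

p̂ = 185/257 ≈ 0.7198.
Under H₀, SE = √(0.71·0.29/257) = √(0.000801167) = 0.0283.
z = (0.7198 − 0.71)/0.0283 = 0.0098/0.0283 = 0.35.
Two-sided p-value ≈ 2·Φ(−0.348) = 0.7280, so at α = 0.1 we fail to reject H₀.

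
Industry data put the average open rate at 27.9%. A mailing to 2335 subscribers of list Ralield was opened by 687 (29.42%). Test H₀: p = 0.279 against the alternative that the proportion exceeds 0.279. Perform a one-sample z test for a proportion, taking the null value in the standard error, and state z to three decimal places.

p̂ = 687/2335 = 0.29422.
Under H₀, SE = √(0.279·0.721/2335) = √(8.61495e-05) = 0.00928.
z = (0.29422 − 0.279)/0.00928 = 0.01522/0.00928 = 1.640.

z = 1.640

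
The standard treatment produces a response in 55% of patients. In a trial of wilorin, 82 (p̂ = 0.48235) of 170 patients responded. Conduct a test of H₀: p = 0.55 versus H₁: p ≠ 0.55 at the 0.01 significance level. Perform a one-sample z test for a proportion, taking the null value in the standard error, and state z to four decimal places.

p̂ = 82/170 ≈ 0.482353.
Under H₀, SE = √(0.55·0.45/170) = √(0.00145588) = 0.038156.
z = (0.482353 − 0.55)/0.038156 = -0.067647/0.038156 = -1.7729.
Two-sided p-value ≈ 2·Φ(−1.773) = 0.0762, so at α = 0.01 we fail to reject H₀.

z = -1.7729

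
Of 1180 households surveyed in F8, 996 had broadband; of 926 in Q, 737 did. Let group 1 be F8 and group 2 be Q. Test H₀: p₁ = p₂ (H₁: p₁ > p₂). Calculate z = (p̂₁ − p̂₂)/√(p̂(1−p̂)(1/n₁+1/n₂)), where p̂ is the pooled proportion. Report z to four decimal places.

p̂₁ = 996/1180 ≈ 0.844068, p̂₂ = 737/926 ≈ 0.795896.
Pooled p̂ = (996+737)/(1180+926) = 1733/2106 = 0.822887.
SE = √(p̂(1−p̂)(1/n₁+1/n₂)) = √(0.822887·0.177113·0.00192737) = √(0.000280903) = 0.016760.
z = (0.844068 − 0.795896)/0.016760 = 0.048172/0.016760 = 2.8742.

z = 2.8742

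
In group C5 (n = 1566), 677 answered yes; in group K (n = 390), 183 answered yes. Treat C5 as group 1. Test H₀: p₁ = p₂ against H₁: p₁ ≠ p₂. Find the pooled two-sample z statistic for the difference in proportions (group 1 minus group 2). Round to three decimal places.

z = -1.314

p̂₁ = 677/1566 = 0.43231, p̂₂ = 183/390 = 0.46923.
Pooled p̂ = (677+183)/(1566+390) = 860/1956 = 0.43967.
SE = √(0.246361 × 0.00320267) = 0.02809.
z = (0.43231 − 0.46923)/0.02809 = -0.03692/0.02809 = -1.314.
p-value = 2·P(Z > 1.314) ≈ 0.1887.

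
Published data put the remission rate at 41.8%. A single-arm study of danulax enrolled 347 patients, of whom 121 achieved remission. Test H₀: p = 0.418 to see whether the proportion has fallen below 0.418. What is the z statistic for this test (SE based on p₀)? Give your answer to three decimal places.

z = -2.617

p̂ = 121/347 = 0.34870.
Standard error under H₀: √(0.418×0.582/347) = 0.02648.
z = (0.34870 − 0.418)/0.02648 = -0.06930/0.02648 = -2.617.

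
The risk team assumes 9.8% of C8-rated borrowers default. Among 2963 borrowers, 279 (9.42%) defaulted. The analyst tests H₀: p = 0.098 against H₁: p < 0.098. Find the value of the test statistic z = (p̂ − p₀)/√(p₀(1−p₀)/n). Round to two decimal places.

p̂ = 279/2963 ≈ 0.09416.
Standard error under H₀: √(0.098×0.902/2963) = 0.00546.
z = (0.09416 − 0.098)/0.00546 = -0.00384/0.00546 = -0.70.
p-value = P(Z < -0.703) ≈ 0.2411.

z = -0.70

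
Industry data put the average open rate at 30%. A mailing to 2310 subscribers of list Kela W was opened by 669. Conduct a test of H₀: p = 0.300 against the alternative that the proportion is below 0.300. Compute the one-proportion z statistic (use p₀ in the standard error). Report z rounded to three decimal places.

z = -1.090

p̂ = 669/2310 = 0.28961.
Under H₀, SE = √(0.3·0.7/2310) = √(9.09091e-05) = 0.00953.
z = (0.28961 − 0.3)/0.00953 = -0.01039/0.00953 = -1.090.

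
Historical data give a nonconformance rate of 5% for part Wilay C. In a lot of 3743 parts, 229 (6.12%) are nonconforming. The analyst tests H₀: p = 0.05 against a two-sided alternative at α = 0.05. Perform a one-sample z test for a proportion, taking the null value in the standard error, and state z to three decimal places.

z = 3.139

p̂ = 229/3743 ≈ 0.061181.
SE = √(p₀(1−p₀)/n) = √(0.0475/3743) = 0.003562.
z = (0.061181 − 0.05)/0.003562 = 0.011181/0.003562 = 3.139.
p-value = 2·P(Z > 3.139) ≈ 0.0017, so at α = 0.05 we reject H₀.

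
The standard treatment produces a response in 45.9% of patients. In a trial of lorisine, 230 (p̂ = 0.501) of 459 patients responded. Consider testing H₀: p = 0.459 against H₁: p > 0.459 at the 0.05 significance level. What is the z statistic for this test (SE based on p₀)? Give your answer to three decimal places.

p̂ = 230/459 ≈ 0.50109.
Under H₀, SE = √(0.459·0.541/459) = √(0.000541) = 0.02326.
z = (0.50109 − 0.459)/0.02326 = 0.04209/0.02326 = 1.810.
p-value = P(Z > 1.810) ≈ 0.0352; since p < α = 0.05, reject H₀.

z = 1.810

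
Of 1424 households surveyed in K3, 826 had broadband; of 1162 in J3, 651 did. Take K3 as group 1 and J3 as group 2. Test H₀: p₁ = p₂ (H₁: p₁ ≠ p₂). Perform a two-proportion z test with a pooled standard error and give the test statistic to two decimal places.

p̂₁ = 826/1424 = 0.58006, p̂₂ = 651/1162 = 0.56024.
Pooled p̂ = (826+651)/(1424+1162) = 1477/2586 = 0.57115.
SE = √(p̂(1−p̂)(1/n₁+1/n₂)) = √(0.57115·0.42885·0.00156283) = √(0.000382796) = 0.01957.
z = (0.58006 − 0.56024)/0.01957 = 0.01982/0.01957 = 1.01.
Two-sided p-value ≈ 2·Φ(−1.013) = 0.3112.

z = 1.01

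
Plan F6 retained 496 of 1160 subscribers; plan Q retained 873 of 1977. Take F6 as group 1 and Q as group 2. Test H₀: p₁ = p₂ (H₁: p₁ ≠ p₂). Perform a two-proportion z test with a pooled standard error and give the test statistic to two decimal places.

z = -0.76

p̂₁ = 496/1160 ≈ 0.42759, p̂₂ = 873/1977 ≈ 0.44158.
Pooled p̂ = (496+873)/(1160+1977) = 1369/3137 = 0.43640.
SE = √(p̂(1−p̂)(1/n₁+1/n₂)) = √(0.43640·0.56360·0.00136789) = √(0.000336439) = 0.01834.
z = (0.42759 − 0.44158)/0.01834 = -0.01399/0.01834 = -0.76.
p-value = 2·P(Z > 0.763) ≈ 0.4456.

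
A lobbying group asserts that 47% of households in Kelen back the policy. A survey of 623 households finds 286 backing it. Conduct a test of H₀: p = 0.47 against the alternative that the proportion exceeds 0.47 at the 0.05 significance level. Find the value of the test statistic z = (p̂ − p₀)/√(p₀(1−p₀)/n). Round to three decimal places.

z = -0.547

p̂ = 286/623 = 0.459069.
Standard error under H₀: √(0.47×0.53/623) = 0.019996.
z = (0.459069 − 0.47)/0.019996 = -0.010931/0.019996 = -0.547.
p-value = P(Z > -0.547) ≈ 0.7077. With α = 0.05, fail to reject H₀.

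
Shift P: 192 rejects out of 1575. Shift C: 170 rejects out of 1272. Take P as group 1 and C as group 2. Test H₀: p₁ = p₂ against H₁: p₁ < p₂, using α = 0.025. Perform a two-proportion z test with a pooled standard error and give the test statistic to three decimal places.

z = -0.935

p̂₁ = 192/1575 ≈ 0.121905, p̂₂ = 170/1272 ≈ 0.133648.
Pooled p̂ = (192+170)/(1575+1272) = 362/2847 = 0.127151.
SE = √(p̂(1−p̂)(1/n₁+1/n₂)) = √(0.127151·0.872849·0.00142108) = √(0.000157717) = 0.012559.
z = (0.121905 − 0.133648)/0.012559 = -0.011743/0.012559 = -0.935.
p-value = P(Z < -0.935) ≈ 0.1749. With α = 0.025, fail to reject H₀.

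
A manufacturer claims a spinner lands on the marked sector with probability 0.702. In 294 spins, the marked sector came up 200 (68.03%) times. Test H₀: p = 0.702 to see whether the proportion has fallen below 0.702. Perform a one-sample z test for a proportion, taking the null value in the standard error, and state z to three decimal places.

z = -0.815

p̂ = 200/294 = 0.68027.
SE = √(p₀(1−p₀)/n) = √(0.2092/294) = 0.02667.
z = (0.68027 − 0.702)/0.02667 = -0.02173/0.02667 = -0.815.
p-value = P(Z < -0.815) ≈ 0.2077.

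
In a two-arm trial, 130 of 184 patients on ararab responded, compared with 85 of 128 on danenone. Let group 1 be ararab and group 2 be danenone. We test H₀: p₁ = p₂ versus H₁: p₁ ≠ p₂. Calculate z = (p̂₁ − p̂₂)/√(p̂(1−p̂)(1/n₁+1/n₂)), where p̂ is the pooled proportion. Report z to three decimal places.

p̂₁ = 130/184 = 0.70652, p̂₂ = 85/128 = 0.66406.
Pooled p̂ = (130+85)/(184+128) = 215/312 = 0.68910.
SE = √(0.21424 × 0.0132473) = 0.05327.
z = (0.70652 − 0.66406)/0.05327 = 0.04246/0.05327 = 0.797.

z = 0.797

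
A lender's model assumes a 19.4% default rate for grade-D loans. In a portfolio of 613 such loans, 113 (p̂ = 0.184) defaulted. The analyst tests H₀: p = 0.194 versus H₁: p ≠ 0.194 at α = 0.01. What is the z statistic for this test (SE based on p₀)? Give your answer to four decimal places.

z = -0.6049

p̂ = 113/613 ≈ 0.184339.
SE = √(p₀(1−p₀)/n) = √(0.15636/613) = 0.015971.
z = (0.184339 − 0.194)/0.015971 = -0.009661/0.015971 = -0.6049.
p-value = 2·P(Z > 0.605) ≈ 0.5453, so at α = 0.01 we fail to reject H₀.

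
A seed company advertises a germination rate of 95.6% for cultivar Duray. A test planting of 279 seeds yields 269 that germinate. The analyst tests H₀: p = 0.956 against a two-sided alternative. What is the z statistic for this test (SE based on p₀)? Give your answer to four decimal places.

z = 0.6644

p̂ = 269/279 = 0.964158.
Standard error under H₀: √(0.956×0.044/279) = 0.012279.
z = (0.964158 − 0.956)/0.012279 = 0.008158/0.012279 = 0.6644.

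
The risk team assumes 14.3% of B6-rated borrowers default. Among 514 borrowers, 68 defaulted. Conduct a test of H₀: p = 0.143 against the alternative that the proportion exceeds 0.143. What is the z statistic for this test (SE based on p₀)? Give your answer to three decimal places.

z = -0.693

p̂ = 68/514 = 0.13230.
SE = √(p₀(1−p₀)/n) = √(0.12255/514) = 0.01544.
z = (0.13230 − 0.143)/0.01544 = -0.01070/0.01544 = -0.693.
p-value = P(Z > -0.693) ≈ 0.7559.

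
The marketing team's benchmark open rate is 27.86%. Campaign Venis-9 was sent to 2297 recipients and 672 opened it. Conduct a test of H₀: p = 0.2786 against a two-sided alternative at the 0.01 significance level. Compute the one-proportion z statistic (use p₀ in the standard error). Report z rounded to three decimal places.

z = 1.492

p̂ = 672/2297 = 0.292556.
SE = √(p₀(1−p₀)/n) = √(0.20098/2297) = 0.009354.
z = (0.292556 − 0.2786)/0.009354 = 0.013956/0.009354 = 1.492.
p-value = 2·P(Z > 1.492) ≈ 0.1357. With α = 0.01, fail to reject H₀.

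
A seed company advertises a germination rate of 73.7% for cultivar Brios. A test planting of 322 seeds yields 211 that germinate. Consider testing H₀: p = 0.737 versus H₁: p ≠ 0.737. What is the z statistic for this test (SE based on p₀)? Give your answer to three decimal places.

p̂ = 211/322 ≈ 0.65528.
Under H₀, SE = √(0.737·0.263/322) = √(0.00060196) = 0.02453.
z = (0.65528 − 0.737)/0.02453 = -0.08172/0.02453 = -3.331.

z = -3.331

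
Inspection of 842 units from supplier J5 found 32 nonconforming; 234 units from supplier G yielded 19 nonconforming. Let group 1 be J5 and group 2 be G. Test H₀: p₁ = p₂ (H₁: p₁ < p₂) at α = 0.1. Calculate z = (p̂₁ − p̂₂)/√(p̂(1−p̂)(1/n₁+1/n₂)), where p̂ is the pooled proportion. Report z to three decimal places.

z = -2.751

p̂₁ = 32/842 = 0.038005, p̂₂ = 19/234 = 0.081197.
Pooled p̂ = (32+19)/(842+234) = 51/1076 = 0.047398.
SE = √(0.0451512 × 0.00546115) = 0.015703.
z = (0.038005 − 0.081197)/0.015703 = -0.043192/0.015703 = -2.751.
p-value = P(Z < -2.751) ≈ 0.0030; since p < α = 0.1, reject H₀.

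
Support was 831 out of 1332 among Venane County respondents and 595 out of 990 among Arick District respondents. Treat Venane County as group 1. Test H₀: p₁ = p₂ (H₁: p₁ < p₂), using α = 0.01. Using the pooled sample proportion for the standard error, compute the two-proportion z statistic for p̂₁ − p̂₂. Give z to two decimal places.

z = 1.12

p̂₁ = 831/1332 = 0.6239, p̂₂ = 595/990 = 0.6010.
Pooled p̂ = (831+595)/(1332+990) = 1426/2322 = 0.6141.
SE = √(p̂(1−p̂)(1/n₁+1/n₂)) = √(0.6141·0.3859·0.00176085) = √(0.000417278) = 0.0204.
z = (0.6239 − 0.6010)/0.0204 = 0.0229/0.0204 = 1.12.
p-value = P(Z < 1.119) ≈ 0.8685; since p > α = 0.01, fail to reject H₀.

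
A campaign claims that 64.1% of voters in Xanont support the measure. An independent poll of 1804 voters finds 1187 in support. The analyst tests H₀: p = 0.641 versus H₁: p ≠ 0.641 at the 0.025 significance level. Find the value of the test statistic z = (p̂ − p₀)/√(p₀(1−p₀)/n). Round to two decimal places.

z = 1.50

p̂ = 1187/1804 ≈ 0.6580.
SE = √(p₀(1−p₀)/n) = √(0.23012/1804) = 0.0113.
z = (0.6580 − 0.641)/0.0113 = 0.0170/0.0113 = 1.50.
Two-sided p-value ≈ 2·Φ(−1.504) = 0.1327; since p > α = 0.025, fail to reject H₀.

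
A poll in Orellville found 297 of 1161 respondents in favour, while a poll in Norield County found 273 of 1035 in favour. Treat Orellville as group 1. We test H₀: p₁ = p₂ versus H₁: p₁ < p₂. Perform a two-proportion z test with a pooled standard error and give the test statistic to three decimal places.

p̂₁ = 297/1161 = 0.255814, p̂₂ = 273/1035 = 0.263768.
Pooled p̂ = (297+273)/(1161+1035) = 570/2196 = 0.259563.
SE = √(p̂(1−p̂)(1/n₁+1/n₂)) = √(0.259563·0.740437·0.00182751) = √(0.000351229) = 0.018741.
z = (0.255814 − 0.263768)/0.018741 = -0.007954/0.018741 = -0.424.

z = -0.424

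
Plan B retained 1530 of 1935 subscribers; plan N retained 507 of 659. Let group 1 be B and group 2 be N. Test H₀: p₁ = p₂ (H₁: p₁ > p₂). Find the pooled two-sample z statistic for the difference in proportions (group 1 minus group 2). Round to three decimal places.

p̂₁ = 1530/1935 = 0.79070, p̂₂ = 507/659 = 0.76935.
Pooled p̂ = (1530+507)/(1935+659) = 2037/2594 = 0.78527.
SE = √(0.168619 × 0.00203425) = 0.01852.
z = (0.79070 − 0.76935)/0.01852 = 0.02135/0.01852 = 1.153.

z = 1.153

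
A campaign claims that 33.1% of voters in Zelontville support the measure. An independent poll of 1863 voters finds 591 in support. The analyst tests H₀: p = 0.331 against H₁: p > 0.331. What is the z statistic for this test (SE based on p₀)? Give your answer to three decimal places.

z = -1.263

p̂ = 591/1863 = 0.31723.
Under H₀, SE = √(0.331·0.669/1863) = √(0.000118862) = 0.01090.
z = (0.31723 − 0.331)/0.01090 = -0.01377/0.01090 = -1.263.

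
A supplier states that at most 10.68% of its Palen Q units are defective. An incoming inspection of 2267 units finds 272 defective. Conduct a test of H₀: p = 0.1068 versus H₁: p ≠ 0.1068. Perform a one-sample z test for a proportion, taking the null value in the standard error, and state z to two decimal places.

z = 2.03

p̂ = 272/2267 = 0.1200.
Under H₀, SE = √(0.1068·0.8932/2267) = √(4.20793e-05) = 0.0065.
z = (0.1200 − 0.1068)/0.0065 = 0.0132/0.0065 = 2.03.
Two-sided p-value ≈ 2·Φ(−2.032) = 0.0421.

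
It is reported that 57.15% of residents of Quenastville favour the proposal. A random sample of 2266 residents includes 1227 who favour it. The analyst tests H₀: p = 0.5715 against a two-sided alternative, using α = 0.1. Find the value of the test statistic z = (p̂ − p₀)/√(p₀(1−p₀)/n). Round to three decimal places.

p̂ = 1227/2266 = 0.54148.
Standard error under H₀: √(0.5715×0.4285/2266) = 0.01040.
z = (0.54148 − 0.5715)/0.01040 = -0.03002/0.01040 = -2.887.
p-value = 2·P(Z > 2.887) ≈ 0.0039; since p < α = 0.1, reject H₀.

z = -2.887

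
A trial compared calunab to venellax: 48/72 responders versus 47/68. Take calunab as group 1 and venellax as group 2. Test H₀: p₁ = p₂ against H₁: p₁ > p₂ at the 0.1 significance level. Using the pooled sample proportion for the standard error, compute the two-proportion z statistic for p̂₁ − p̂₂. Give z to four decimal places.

p̂₁ = 48/72 = 0.6666667, p̂₂ = 47/68 = 0.6911765.
Pooled p̂ = (48+47)/(72+68) = 95/140 = 0.6785714.
SE = √(0.218112 × 0.0285948) = 0.0789739.
z = (0.6666667 − 0.6911765)/0.0789739 = -0.0245098/0.0789739 = -0.3104.
p-value = P(Z > -0.310) ≈ 0.6219. With α = 0.1, fail to reject H₀.

z = -0.3104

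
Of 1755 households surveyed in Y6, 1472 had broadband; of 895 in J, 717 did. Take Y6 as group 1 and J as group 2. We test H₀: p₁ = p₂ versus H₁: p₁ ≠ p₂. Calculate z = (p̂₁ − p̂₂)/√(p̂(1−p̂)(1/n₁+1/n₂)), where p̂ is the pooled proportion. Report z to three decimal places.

p̂₁ = 1472/1755 ≈ 0.83875, p̂₂ = 717/895 ≈ 0.80112.
Pooled p̂ = (1472+717)/(1755+895) = 2189/2650 = 0.82604.
SE = √(p̂(1−p̂)(1/n₁+1/n₂)) = √(0.82604·0.17396·0.00168712) = √(0.000242438) = 0.01557.
z = (0.83875 − 0.80112)/0.01557 = 0.03763/0.01557 = 2.417.

z = 2.417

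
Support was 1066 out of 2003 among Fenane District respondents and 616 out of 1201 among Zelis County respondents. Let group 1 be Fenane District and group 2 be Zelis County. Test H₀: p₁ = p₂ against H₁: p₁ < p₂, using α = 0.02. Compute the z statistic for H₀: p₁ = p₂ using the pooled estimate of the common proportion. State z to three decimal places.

p̂₁ = 1066/2003 ≈ 0.53220, p̂₂ = 616/1201 ≈ 0.51291.
Pooled p̂ = (1066+616)/(2003+1201) = 1682/3204 = 0.52497.
SE = √(p̂(1−p̂)(1/n₁+1/n₂)) = √(0.52497·0.47503·0.00133189) = √(0.000332142) = 0.01822.
z = (0.53220 − 0.51291)/0.01822 = 0.01929/0.01822 = 1.059.
p-value = P(Z < 1.059) ≈ 0.8551. With α = 0.02, fail to reject H₀.

z = 1.059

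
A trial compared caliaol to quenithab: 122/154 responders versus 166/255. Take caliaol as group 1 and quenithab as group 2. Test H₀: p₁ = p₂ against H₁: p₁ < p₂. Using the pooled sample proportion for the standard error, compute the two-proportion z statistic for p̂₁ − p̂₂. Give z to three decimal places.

p̂₁ = 122/154 ≈ 0.79221, p̂₂ = 166/255 ≈ 0.65098.
Pooled p̂ = (122+166)/(154+255) = 288/409 = 0.70416.
SE = √(p̂(1−p̂)(1/n₁+1/n₂)) = √(0.70416·0.29584·0.0104151) = √(0.00216967) = 0.04658.
z = (0.79221 − 0.65098)/0.04658 = 0.14123/0.04658 = 3.032.
p-value = P(Z < 3.032) ≈ 0.9988.

z = 3.032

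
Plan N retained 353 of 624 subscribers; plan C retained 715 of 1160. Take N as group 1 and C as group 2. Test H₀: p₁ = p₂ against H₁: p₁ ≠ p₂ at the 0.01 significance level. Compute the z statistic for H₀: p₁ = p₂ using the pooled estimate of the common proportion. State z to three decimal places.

p̂₁ = 353/624 = 0.565705, p̂₂ = 715/1160 = 0.616379.
Pooled p̂ = (353+715)/(624+1160) = 1068/1784 = 0.598655.
SE = √(p̂(1−p̂)(1/n₁+1/n₂)) = √(0.598655·0.401345·0.00246463) = √(0.000592171) = 0.024335.
z = (0.565705 − 0.616379)/0.024335 = -0.050674/0.024335 = -2.082.
p-value = 2·P(Z > 2.082) ≈ 0.0373, so at α = 0.01 we fail to reject H₀.

z = -2.082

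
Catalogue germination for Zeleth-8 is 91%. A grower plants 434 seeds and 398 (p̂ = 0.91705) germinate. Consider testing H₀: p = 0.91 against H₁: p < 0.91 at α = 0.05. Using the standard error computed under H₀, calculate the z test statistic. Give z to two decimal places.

p̂ = 398/434 ≈ 0.91705.
Standard error under H₀: √(0.91×0.09/434) = 0.01374.
z = (0.91705 − 0.91)/0.01374 = 0.00705/0.01374 = 0.51.
p-value = P(Z < 0.513) ≈ 0.6961; since p > α = 0.05, fail to reject H₀.

z = 0.51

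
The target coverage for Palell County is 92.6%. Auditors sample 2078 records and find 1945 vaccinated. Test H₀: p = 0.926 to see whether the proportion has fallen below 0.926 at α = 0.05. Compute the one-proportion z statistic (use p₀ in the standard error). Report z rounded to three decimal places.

z = 1.741

p̂ = 1945/2078 ≈ 0.935996.
SE = √(p₀(1−p₀)/n) = √(0.068524/2078) = 0.005742.
z = (0.935996 − 0.926)/0.005742 = 0.009996/0.005742 = 1.741.
p-value = P(Z < 1.741) ≈ 0.9591, so at α = 0.05 we fail to reject H₀.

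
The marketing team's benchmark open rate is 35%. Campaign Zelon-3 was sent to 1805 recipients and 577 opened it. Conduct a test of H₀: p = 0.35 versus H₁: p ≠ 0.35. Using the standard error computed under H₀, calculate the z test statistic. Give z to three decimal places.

p̂ = 577/1805 ≈ 0.319668.
Under H₀, SE = √(0.35·0.65/1805) = √(0.000126039) = 0.011227.
z = (0.319668 − 0.35)/0.011227 = -0.030332/0.011227 = -2.702.
p-value = 2·P(Z > 2.702) ≈ 0.0069.

z = -2.702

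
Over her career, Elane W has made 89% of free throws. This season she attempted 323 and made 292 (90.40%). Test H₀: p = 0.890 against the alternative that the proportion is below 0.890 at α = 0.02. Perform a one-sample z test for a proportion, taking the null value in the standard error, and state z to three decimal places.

p̂ = 292/323 = 0.904025.
Standard error under H₀: √(0.89×0.11/323) = 0.017410.
z = (0.904025 − 0.89)/0.017410 = 0.014025/0.017410 = 0.806.
p-value = P(Z < 0.806) ≈ 0.7898, so at α = 0.02 we fail to reject H₀.

z = 0.806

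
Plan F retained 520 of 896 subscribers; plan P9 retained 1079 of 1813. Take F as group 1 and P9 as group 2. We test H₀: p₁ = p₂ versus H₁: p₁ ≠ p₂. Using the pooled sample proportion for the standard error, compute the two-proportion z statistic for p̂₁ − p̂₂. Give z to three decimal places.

p̂₁ = 520/896 ≈ 0.580357, p̂₂ = 1079/1813 ≈ 0.595146.
Pooled p̂ = (520+1079)/(896+1813) = 1599/2709 = 0.590255.
SE = √(p̂(1−p̂)(1/n₁+1/n₂)) = √(0.590255·0.409745·0.00166764) = √(0.000403326) = 0.020083.
z = (0.580357 − 0.595146)/0.020083 = -0.014789/0.020083 = -0.736.

z = -0.736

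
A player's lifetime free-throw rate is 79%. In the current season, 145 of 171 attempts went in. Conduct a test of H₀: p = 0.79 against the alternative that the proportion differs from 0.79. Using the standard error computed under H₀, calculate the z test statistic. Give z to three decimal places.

z = 1.861

p̂ = 145/171 ≈ 0.847953.
SE = √(p₀(1−p₀)/n) = √(0.1659/171) = 0.031148.
z = (0.847953 − 0.79)/0.031148 = 0.057953/0.031148 = 1.861.
p-value = 2·P(Z > 1.861) ≈ 0.0628.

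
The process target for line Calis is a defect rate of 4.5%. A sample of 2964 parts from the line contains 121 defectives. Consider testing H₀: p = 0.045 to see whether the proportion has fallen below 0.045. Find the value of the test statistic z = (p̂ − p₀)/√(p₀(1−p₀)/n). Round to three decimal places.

z = -1.097

p̂ = 121/2964 = 0.04082.
Standard error under H₀: √(0.045×0.955/2964) = 0.00381.
z = (0.04082 − 0.045)/0.00381 = -0.00418/0.00381 = -1.097.
p-value = P(Z < -1.097) ≈ 0.1363.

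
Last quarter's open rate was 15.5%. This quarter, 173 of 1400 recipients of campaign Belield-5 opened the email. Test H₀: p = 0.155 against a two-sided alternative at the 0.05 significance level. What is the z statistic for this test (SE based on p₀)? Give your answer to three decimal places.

p̂ = 173/1400 = 0.123571.
Standard error under H₀: √(0.155×0.845/1400) = 0.009672.
z = (0.123571 − 0.155)/0.009672 = -0.031429/0.009672 = -3.249.
p-value = 2·P(Z > 3.249) ≈ 0.0012. With α = 0.05, reject H₀.

z = -3.249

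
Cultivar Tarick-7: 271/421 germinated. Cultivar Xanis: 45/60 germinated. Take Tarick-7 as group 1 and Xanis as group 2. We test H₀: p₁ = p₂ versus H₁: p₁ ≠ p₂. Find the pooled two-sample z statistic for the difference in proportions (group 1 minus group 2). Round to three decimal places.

p̂₁ = 271/421 = 0.64371, p̂₂ = 45/60 = 0.75000.
Pooled p̂ = (271+45)/(421+60) = 316/481 = 0.65696.
SE = √(0.225362 × 0.019042) = 0.06551.
z = (0.64371 − 0.75000)/0.06551 = -0.10629/0.06551 = -1.623.

z = -1.623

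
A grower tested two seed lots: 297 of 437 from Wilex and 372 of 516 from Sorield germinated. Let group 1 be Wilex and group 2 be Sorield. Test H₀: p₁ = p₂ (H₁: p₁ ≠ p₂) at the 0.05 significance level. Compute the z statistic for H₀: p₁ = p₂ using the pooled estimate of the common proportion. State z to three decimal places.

p̂₁ = 297/437 ≈ 0.67963, p̂₂ = 372/516 ≈ 0.72093.
Pooled p̂ = (297+372)/(437+516) = 669/953 = 0.70199.
SE = √(p̂(1−p̂)(1/n₁+1/n₂)) = √(0.70199·0.29801·0.00422631) = √(0.000884139) = 0.02973.
z = (0.67963 − 0.72093)/0.02973 = -0.04130/0.02973 = -1.389.
Two-sided p-value ≈ 2·Φ(−1.389) = 0.1649, so at α = 0.05 we fail to reject H₀.

z = -1.389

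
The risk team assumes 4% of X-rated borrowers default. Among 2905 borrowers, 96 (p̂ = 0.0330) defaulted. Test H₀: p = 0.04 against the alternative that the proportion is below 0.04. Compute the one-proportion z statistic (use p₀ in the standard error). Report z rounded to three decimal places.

z = -1.913

p̂ = 96/2905 ≈ 0.033046.
Standard error under H₀: √(0.04×0.96/2905) = 0.003636.
z = (0.033046 − 0.04)/0.003636 = -0.006954/0.003636 = -1.913.
p-value = P(Z < -1.913) ≈ 0.0279.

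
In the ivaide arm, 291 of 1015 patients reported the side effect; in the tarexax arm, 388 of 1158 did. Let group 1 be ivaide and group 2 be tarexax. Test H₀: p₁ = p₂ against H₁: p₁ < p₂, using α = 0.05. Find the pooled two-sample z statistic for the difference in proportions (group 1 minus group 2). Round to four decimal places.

p̂₁ = 291/1015 ≈ 0.286700, p̂₂ = 388/1158 ≈ 0.335060.
Pooled p̂ = (291+388)/(1015+1158) = 679/2173 = 0.312471.
SE = √(0.214833 × 0.00184878) = 0.019929.
z = (0.286700 − 0.335060)/0.019929 = -0.048360/0.019929 = -2.4266.
p-value = P(Z < -2.427) ≈ 0.0076; since p < α = 0.05, reject H₀.

z = -2.4266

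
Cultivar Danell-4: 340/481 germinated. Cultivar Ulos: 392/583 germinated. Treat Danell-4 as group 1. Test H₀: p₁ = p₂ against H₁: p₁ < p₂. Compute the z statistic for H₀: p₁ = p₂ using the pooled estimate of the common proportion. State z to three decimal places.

p̂₁ = 340/481 = 0.70686, p̂₂ = 392/583 = 0.67238.
Pooled p̂ = (340+392)/(481+583) = 732/1064 = 0.68797.
SE = √(p̂(1−p̂)(1/n₁+1/n₂)) = √(0.68797·0.31203·0.00379427) = √(0.000814505) = 0.02854.
z = (0.70686 − 0.67238)/0.02854 = 0.03448/0.02854 = 1.208.
p-value = P(Z < 1.208) ≈ 0.8865.

z = 1.208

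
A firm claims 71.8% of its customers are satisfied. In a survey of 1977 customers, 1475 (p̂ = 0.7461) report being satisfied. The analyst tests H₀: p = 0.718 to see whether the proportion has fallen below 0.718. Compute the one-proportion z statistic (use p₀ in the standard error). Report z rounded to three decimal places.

p̂ = 1475/1977 ≈ 0.74608.
Under H₀, SE = √(0.718·0.282/1977) = √(0.000102416) = 0.01012.
z = (0.74608 − 0.718)/0.01012 = 0.02808/0.01012 = 2.775.
p-value = P(Z < 2.775) ≈ 0.9972.

z = 2.775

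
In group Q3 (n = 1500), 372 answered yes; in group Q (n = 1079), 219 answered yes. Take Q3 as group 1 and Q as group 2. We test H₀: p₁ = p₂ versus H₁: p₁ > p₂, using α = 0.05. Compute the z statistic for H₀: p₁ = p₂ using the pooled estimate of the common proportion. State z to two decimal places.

z = 2.68

p̂₁ = 372/1500 ≈ 0.2480, p̂₂ = 219/1079 ≈ 0.2030.
Pooled p̂ = (372+219)/(1500+1079) = 591/2579 = 0.2292.
SE = √(0.176645 × 0.00159345) = 0.0168.
z = (0.2480 − 0.2030)/0.0168 = 0.0450/0.0168 = 2.68.
p-value = P(Z > 2.684) ≈ 0.0036, so at α = 0.05 we reject H₀.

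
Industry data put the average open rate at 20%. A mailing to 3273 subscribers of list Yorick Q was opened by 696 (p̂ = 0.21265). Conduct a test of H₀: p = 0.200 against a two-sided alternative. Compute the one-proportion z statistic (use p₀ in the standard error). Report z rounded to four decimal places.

z = 1.8091

p̂ = 696/3273 = 0.212649.
SE = √(p₀(1−p₀)/n) = √(0.16/3273) = 0.006992.
z = (0.212649 − 0.2)/0.006992 = 0.012649/0.006992 = 1.8091.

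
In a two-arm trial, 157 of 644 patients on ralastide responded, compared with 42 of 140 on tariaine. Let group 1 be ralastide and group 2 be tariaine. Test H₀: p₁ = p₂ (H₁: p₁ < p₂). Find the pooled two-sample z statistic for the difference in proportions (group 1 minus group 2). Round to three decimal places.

z = -1.385

p̂₁ = 157/644 = 0.24379, p̂₂ = 42/140 = 0.30000.
Pooled p̂ = (157+42)/(644+140) = 199/784 = 0.25383.
SE = √(0.189399 × 0.00869565) = 0.04058.
z = (0.24379 − 0.30000)/0.04058 = -0.05621/0.04058 = -1.385.
p-value = P(Z < -1.385) ≈ 0.0830.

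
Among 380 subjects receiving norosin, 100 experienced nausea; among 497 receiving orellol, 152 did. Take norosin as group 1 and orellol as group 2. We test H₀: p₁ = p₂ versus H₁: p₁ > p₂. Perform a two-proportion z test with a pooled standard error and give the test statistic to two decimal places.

z = -1.38

p̂₁ = 100/380 = 0.2632, p̂₂ = 152/497 = 0.3058.
Pooled p̂ = (100+152)/(380+497) = 252/877 = 0.2873.
SE = √(0.204777 × 0.00464365) = 0.0308.
z = (0.2632 − 0.3058)/0.0308 = -0.0426/0.0308 = -1.38.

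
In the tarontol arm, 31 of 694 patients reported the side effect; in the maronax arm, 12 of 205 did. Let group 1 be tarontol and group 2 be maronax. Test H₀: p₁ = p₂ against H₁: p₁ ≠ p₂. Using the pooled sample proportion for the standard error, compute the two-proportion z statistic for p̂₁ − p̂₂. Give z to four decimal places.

p̂₁ = 31/694 ≈ 0.044669, p̂₂ = 12/205 ≈ 0.058537.
Pooled p̂ = (31+12)/(694+205) = 43/899 = 0.047831.
SE = √(0.0455431 × 0.00631897) = 0.016964.
z = (0.044669 − 0.058537)/0.016964 = -0.013868/0.016964 = -0.8175.
Two-sided p-value ≈ 2·Φ(−0.817) = 0.4137.

z = -0.8175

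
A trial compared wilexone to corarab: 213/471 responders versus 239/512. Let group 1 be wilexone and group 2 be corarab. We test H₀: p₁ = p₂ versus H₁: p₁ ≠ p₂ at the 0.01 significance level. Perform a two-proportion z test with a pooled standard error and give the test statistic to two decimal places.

z = -0.46

p̂₁ = 213/471 ≈ 0.4522, p̂₂ = 239/512 ≈ 0.4668.
Pooled p̂ = (213+239)/(471+512) = 452/983 = 0.4598.
SE = √(p̂(1−p̂)(1/n₁+1/n₂)) = √(0.4598·0.5402·0.00407627) = √(0.00101248) = 0.0318.
z = (0.4522 − 0.4668)/0.0318 = -0.0146/0.0318 = -0.46.
p-value = 2·P(Z > 0.458) ≈ 0.6471; since p > α = 0.01, fail to reject H₀.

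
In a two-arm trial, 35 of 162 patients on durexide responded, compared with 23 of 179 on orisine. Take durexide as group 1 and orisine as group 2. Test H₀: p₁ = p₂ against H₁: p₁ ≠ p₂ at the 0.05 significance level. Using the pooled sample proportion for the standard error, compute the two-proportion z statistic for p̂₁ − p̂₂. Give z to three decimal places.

p̂₁ = 35/162 ≈ 0.21605, p̂₂ = 23/179 ≈ 0.12849.
Pooled p̂ = (35+23)/(162+179) = 58/341 = 0.17009.
SE = √(0.141158 × 0.0117594) = 0.04074.
z = (0.21605 − 0.12849)/0.04074 = 0.08756/0.04074 = 2.149.
Two-sided p-value ≈ 2·Φ(−2.149) = 0.0316. With α = 0.05, reject H₀.

z = 2.149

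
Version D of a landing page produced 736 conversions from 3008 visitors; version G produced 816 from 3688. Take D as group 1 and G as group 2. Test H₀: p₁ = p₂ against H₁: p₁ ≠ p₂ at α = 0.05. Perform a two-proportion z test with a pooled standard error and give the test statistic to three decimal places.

z = 2.259

p̂₁ = 736/3008 = 0.244681, p̂₂ = 816/3688 = 0.221258.
Pooled p̂ = (736+816)/(3008+3688) = 1552/6696 = 0.231780.
SE = √(p̂(1−p̂)(1/n₁+1/n₂)) = √(0.231780·0.768220·0.000603596) = √(0.000107475) = 0.010367.
z = (0.244681 − 0.221258)/0.010367 = 0.023423/0.010367 = 2.259.
Two-sided p-value ≈ 2·Φ(−2.259) = 0.0239, so at α = 0.05 we reject H₀.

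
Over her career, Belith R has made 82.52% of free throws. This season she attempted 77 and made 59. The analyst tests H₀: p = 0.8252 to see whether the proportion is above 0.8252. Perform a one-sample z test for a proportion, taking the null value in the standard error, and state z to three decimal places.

p̂ = 59/77 = 0.766234.
Standard error under H₀: √(0.8252×0.1748/77) = 0.043282.
z = (0.766234 − 0.8252)/0.043282 = -0.058966/0.043282 = -1.362.
p-value = P(Z > -1.362) ≈ 0.9135.

z = -1.362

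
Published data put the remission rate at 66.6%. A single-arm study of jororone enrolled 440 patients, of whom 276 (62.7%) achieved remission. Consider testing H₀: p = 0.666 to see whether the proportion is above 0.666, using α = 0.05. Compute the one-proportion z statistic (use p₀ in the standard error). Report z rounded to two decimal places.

z = -1.72

p̂ = 276/440 ≈ 0.6273.
SE = √(p₀(1−p₀)/n) = √(0.22244/440) = 0.0225.
z = (0.6273 − 0.666)/0.0225 = -0.0387/0.0225 = -1.72.
p-value = P(Z > -1.722) ≈ 0.9575. With α = 0.05, fail to reject H₀.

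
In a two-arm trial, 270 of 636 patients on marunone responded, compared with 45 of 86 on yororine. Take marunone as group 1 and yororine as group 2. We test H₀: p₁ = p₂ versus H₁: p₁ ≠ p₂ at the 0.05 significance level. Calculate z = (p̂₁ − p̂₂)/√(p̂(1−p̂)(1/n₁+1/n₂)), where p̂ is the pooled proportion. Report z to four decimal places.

p̂₁ = 270/636 ≈ 0.424528, p̂₂ = 45/86 ≈ 0.523256.
Pooled p̂ = (270+45)/(636+86) = 315/722 = 0.436288.
SE = √(p̂(1−p̂)(1/n₁+1/n₂)) = √(0.436288·0.563712·0.0132002) = √(0.00324648) = 0.056978.
z = (0.424528 − 0.523256)/0.056978 = -0.098728/0.056978 = -1.7327.
p-value = 2·P(Z > 1.733) ≈ 0.0831; since p > α = 0.05, fail to reject H₀.

z = -1.7327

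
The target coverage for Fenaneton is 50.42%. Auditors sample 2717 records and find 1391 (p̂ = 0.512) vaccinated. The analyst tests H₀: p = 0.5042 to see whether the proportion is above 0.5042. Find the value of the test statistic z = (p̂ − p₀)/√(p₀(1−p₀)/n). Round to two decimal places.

z = 0.81

p̂ = 1391/2717 ≈ 0.5120.
SE = √(p₀(1−p₀)/n) = √(0.24998/2717) = 0.0096.
z = (0.5120 − 0.5042)/0.0096 = 0.0078/0.0096 = 0.81.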